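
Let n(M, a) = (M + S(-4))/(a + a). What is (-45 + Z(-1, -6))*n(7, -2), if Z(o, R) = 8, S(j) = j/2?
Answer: 185/4 ≈ 46.250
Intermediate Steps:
S(j) = j/2 (S(j) = j*(½) = j/2)
n(M, a) = (-2 + M)/(2*a) (n(M, a) = (M + (½)*(-4))/(a + a) = (M - 2)/((2*a)) = (-2 + M)*(1/(2*a)) = (-2 + M)/(2*a))
(-45 + Z(-1, -6))*n(7, -2) = (-45 + 8)*((½)*(-2 + 7)/(-2)) = -37*(-1)*5/(2*2) = -37*(-5/4) = 185/4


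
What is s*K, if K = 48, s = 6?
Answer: 288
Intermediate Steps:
s*K = 6*48 = 288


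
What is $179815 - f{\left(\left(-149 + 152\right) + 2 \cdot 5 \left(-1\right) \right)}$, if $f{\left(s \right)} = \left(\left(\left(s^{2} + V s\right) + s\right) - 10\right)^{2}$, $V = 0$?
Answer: $178791$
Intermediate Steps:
$f{\left(s \right)} = \left(-10 + s + s^{2}\right)^{2}$ ($f{\left(s \right)} = \left(\left(\left(s^{2} + 0 s\right) + s\right) - 10\right)^{2} = \left(\left(\left(s^{2} + 0\right) + s\right) - 10\right)^{2} = \left(\left(s^{2} + s\right) - 10\right)^{2} = \left(\left(s + s^{2}\right) - 10\right)^{2} = \left(-10 + s + s^{2}\right)^{2}$)
$179815 - f{\left(\left(-149 + 152\right) + 2 \cdot 5 \left(-1\right) \right)} = 179815 - \left(-10 + \left(\left(-149 + 152\right) + 2 \cdot 5 \left(-1\right)\right) + \left(\left(-149 + 152\right) + 2 \cdot 5 \left(-1\right)\right)^{2}\right)^{2} = 179815 - \left(-10 + \left(3 + 10 \left(-1\right)\right) + \left(3 + 10 \left(-1\right)\right)^{2}\right)^{2} = 179815 - \left(-10 + \left(3 - 10\right) + \left(3 - 10\right)^{2}\right)^{2} = 179815 - \left(-10 - 7 + \left(-7\right)^{2}\right)^{2} = 179815 - \left(-10 - 7 + 49\right)^{2} = 179815 - 32^{2} = 179815 - 1024 = 178791$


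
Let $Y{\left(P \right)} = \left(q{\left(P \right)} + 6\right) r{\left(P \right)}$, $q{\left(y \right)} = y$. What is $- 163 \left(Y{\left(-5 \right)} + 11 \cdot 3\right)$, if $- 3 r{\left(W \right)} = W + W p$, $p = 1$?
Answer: $- \frac{17767}{3} \approx -5922.3$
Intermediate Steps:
$r{\left(W \right)} = - \frac{2 W}{3}$ ($r{\left(W \right)} = - \frac{W + W 1}{3} = - \frac{W + W}{3} = - \frac{2 W}{3}$)
$Y{\left(P \right)} = - \frac{2 P \left(6 + P\right)}{3}$ ($Y{\left(P \right)} = \left(P + 6\right) \left(- \frac{2 P}{3}\right) = \left(6 + P\right) \left(- \frac{2 P}{3}\right) = - \frac{2 P \left(6 + P\right)}{3}$)
$- 163 \left(Y{\left(-5 \right)} + 11 \cdot 3\right) = - 163 \left(\left(- \frac{2}{3}\right) \left(-5\right) \left(6 - 5\right) + 11 \cdot 3\right) = - 163 \left(\left(- \frac{2}{3}\right) \left(-5\right) 1 + 33\right) = - 163 \left(\frac{10}{3} + 33\right) = \left(-163\right) \frac{109}{3} = - \frac{17767}{3}$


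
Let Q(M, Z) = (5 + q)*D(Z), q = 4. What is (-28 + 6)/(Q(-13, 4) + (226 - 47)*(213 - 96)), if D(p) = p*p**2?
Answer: -22/21519 ≈ -0.0010224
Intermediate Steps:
D(p) = p**3
Q(M, Z) = 9*Z**3 (Q(M, Z) = (5 + 4)*Z**3 = 9*Z**3)
(-28 + 6)/(Q(-13, 4) + (226 - 47)*(213 - 96)) = (-28 + 6)/(9*4**3 + (226 - 47)*(213 - 96)) = -22/(9*64 + 179*117) = -22/(576 + 20943) = -22/21519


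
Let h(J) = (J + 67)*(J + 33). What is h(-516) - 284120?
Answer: -67253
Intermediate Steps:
h(J) = (33 + J)*(67 + J) (h(J) = (67 + J)*(33 + J) = (33 + J)*(67 + J))
h(-516) - 284120 = (2211 + (-516)² + 100*(-516)) - 284120 = (2211 + 266256 - 51600) - 284120 = 216867 - 284120 = -67253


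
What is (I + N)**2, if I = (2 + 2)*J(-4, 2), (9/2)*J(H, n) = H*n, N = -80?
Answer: 614656/81 ≈ 7588.3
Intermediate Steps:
J(H, n) = 2*H*n/9 (J(H, n) = 2*(H*n)/9 = 2*H*n/9)
I = -64/9 (I = (2 + 2)*((2/9)*(-4)*2) = 4*(-16/9) = -64/9 ≈ -7.1111)
(I + N)**2 = (-64/9 - 80)**2 = (-784/9)**2 = 614656/81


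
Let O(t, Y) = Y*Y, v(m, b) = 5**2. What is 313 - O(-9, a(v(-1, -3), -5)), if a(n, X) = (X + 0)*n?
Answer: -15312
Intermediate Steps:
v(m, b) = 25
a(n, X) = X*n
O(t, Y) = Y**2
313 - O(-9, a(v(-1, -3), -5)) = 313 - (-5*25)**2 = 313 - 1*(-125)**2 = 313 - 1*15625 = 313 - 15625 = -15312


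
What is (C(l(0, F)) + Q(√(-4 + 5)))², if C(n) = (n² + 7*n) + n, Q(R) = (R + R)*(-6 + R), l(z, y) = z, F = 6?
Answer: 100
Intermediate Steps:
Q(R) = 2*R*(-6 + R) (Q(R) = (2*R)*(-6 + R) = 2*R*(-6 + R))
C(n) = n² + 8*n
(C(l(0, F)) + Q(√(-4 + 5)))² = (0*(8 + 0) + 2*√(-4 + 5)*(-6 + √(-4 + 5)))² = (0*8 + 2*√1*(-6 + √1))² = (0 + 2*1*(-6 + 1))² = (0 + 2*1*(-5))² = (0 - 10)² = (-10)² = 100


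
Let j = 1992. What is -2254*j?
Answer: -4489968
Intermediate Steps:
-2254*j = -2254*1992 = -4489968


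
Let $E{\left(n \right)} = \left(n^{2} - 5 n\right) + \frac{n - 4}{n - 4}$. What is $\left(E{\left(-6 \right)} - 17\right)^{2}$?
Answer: $2500$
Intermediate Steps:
$E{\left(n \right)} = 1 + n^{2} - 5 n$ ($E{\left(n \right)} = \left(n^{2} - 5 n\right) + \frac{-4 + n}{-4 + n} = \left(n^{2} - 5 n\right) + 1 = 1 + n^{2} - 5 n$)
$\left(E{\left(-6 \right)} - 17\right)^{2} = \left(\left(1 + \left(-6\right)^{2} - -30\right) - 17\right)^{2} = \left(\left(1 + 36 + 30\right) - 17\right)^{2} = \left(67 - 17\right)^{2} = 50^{2} = 2500$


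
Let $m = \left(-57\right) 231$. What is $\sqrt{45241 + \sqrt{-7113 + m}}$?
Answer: $\sqrt{45241 + 26 i \sqrt{30}} \approx 212.7 + 0.3348 i$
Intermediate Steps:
$m = -13167$
$\sqrt{45241 + \sqrt{-7113 + m}} = \sqrt{45241 + \sqrt{-7113 - 13167}} = \sqrt{45241 + \sqrt{-20280}} = \sqrt{45241 + 26 i \sqrt{30}}$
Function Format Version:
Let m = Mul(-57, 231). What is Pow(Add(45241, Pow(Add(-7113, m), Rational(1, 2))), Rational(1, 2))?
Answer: Pow(Add(45241, Mul(26, I, Pow(30, Rational(1, 2)))), Rational(1, 2)) ≈ Add(212.70, Mul(0.3348, I))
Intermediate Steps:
m = -13167
Pow(Add(45241, Pow(Add(-7113, m), Rational(1, 2))), Rational(1, 2)) = Pow(Add(45241, Pow(Add(-7113, -13167), Rational(1, 2))), Rational(1, 2)) = Pow(Add(45241, Pow(-20280, Rational(1, 2))), Rational(1, 2)) = Pow(Add(45241, Mul(26, I, Pow(30, Rational(1, 2)))), Rational(1, 2))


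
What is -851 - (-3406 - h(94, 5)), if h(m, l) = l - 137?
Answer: 2423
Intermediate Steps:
h(m, l) = -137 + l
-851 - (-3406 - h(94, 5)) = -851 - (-3406 - (-137 + 5)) = -851 - (-3406 - 1*(-132)) = -851 - (-3406 + 132) = -851 - 1*(-3274) = -851 + 3274 = 2423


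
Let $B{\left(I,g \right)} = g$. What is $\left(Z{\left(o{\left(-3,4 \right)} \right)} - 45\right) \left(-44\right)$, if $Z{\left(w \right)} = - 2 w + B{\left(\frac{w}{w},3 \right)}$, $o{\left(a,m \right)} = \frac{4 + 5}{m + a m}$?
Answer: $1749$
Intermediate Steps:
$o{\left(a,m \right)} = \frac{9}{m + a m}$
$Z{\left(w \right)} = 3 - 2 w$ ($Z{\left(w \right)} = - 2 w + 3 = 3 - 2 w$)
$\left(Z{\left(o{\left(-3,4 \right)} \right)} - 45\right) \left(-44\right) = \left(\left(3 - 2 \frac{9}{4 \left(1 - 3\right)}\right) - 45\right) \left(-44\right) = \left(\left(3 - 2 \cdot 9 \cdot \frac{1}{4} \frac{1}{-2}\right) - 45\right) \left(-44\right) = \left(\left(3 - 2 \cdot 9 \cdot \frac{1}{4} \left(- \frac{1}{2}\right)\right) - 45\right) \left(-44\right) = \left(\left(3 - - \frac{9}{4}\right) - 45\right) \left(-44\right) = \left(\left(3 + \frac{9}{4}\right) - 45\right) \left(-44\right) = \left(\frac{21}{4} - 45\right) \left(-44\right) = \left(- \frac{159}{4}\right) \left(-44\right) = 1749$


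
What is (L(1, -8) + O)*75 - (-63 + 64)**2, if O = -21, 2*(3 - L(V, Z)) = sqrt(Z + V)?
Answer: -1351 - 75*I*sqrt(7)/2 ≈ -1351.0 - 99.216*I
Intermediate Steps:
L(V, Z) = 3 - sqrt(V + Z)/2 (L(V, Z) = 3 - sqrt(Z + V)/2 = 3 - sqrt(V + Z)/2)
(L(1, -8) + O)*75 - (-63 + 64)**2 = ((3 - sqrt(1 - 8)/2) - 21)*75 - (-63 + 64)**2 = ((3 - I*sqrt(7)/2) - 21)*75 - 1*1**2 = ((3 - I*sqrt(7)/2) - 21)*75 - 1*1 = ((3 - I*sqrt(7)/2) - 21)*75 - 1 = (-18 - I*sqrt(7)/2)*75 - 1 = (-1350 - 75*I*sqrt(7)/2) - 1 = -1351 - 75*I*sqrt(7)/2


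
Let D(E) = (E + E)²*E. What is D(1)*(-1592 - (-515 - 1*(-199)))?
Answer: -5104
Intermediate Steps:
D(E) = 4*E³ (D(E) = (2*E)²*E = (4*E²)*E = 4*E³)
D(1)*(-1592 - (-515 - 1*(-199))) = (4*1³)*(-1592 - (-515 - 1*(-199))) = (4*1)*(-1592 - (-515 + 199)) = 4*(-1592 - 1*(-316)) = 4*(-1592 + 316) = 4*(-1276) = -5104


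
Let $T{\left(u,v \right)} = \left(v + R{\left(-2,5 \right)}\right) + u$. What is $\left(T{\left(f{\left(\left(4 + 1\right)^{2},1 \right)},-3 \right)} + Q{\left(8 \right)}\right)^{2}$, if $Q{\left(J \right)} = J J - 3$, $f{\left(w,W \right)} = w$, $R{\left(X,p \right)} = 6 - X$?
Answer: $8281$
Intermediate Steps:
$T{\left(u,v \right)} = 8 + u + v$ ($T{\left(u,v \right)} = \left(v + \left(6 - -2\right)\right) + u = \left(v + \left(6 + 2\right)\right) + u = \left(v + 8\right) + u = \left(8 + v\right) + u = 8 + u + v$)
$Q{\left(J \right)} = -3 + J^{2}$ ($Q{\left(J \right)} = J^{2} - 3 = -3 + J^{2}$)
$\left(T{\left(f{\left(\left(4 + 1\right)^{2},1 \right)},-3 \right)} + Q{\left(8 \right)}\right)^{2} = \left(\left(8 + \left(4 + 1\right)^{2} - 3\right) - \left(3 - 8^{2}\right)\right)^{2} = \left(\left(8 + 5^{2} - 3\right) + \left(-3 + 64\right)\right)^{2} = \left(\left(8 + 25 - 3\right) + 61\right)^{2} = \left(30 + 61\right)^{2} = 91^{2} = 8281$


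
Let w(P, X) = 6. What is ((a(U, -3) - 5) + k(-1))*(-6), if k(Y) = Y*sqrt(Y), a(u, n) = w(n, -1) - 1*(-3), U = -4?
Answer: -24 + 6*I ≈ -24.0 + 6.0*I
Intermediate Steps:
a(u, n) = 9 (a(u, n) = 6 - 1*(-3) = 6 + 3 = 9)
k(Y) = Y**(3/2)
((a(U, -3) - 5) + k(-1))*(-6) = ((9 - 5) + (-1)**(3/2))*(-6) = (4 - I)*(-6) = -24 + 6*I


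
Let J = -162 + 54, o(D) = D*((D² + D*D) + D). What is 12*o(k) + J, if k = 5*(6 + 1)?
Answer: 1043592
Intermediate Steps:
k = 35 (k = 5*7 = 35)
o(D) = D*(D + 2*D²) (o(D) = D*((D² + D²) + D) = D*(2*D² + D) = D*(D + 2*D²))
J = -108
12*o(k) + J = 12*(35²*(1 + 2*35)) - 108 = 12*(1225*(1 + 70)) - 108 = 12*(1225*71) - 108 = 12*86975 - 108 = 1043700 - 108 = 1043592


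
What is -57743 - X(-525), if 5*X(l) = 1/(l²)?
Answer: -79577071876/1378125 ≈ -57743.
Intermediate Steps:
X(l) = 1/(5*l²) (X(l) = 1/(5*(l²)) = 1/(5*l²))
-57743 - X(-525) = -57743 - 1/(5*(-525)²) = -57743 - 1/(5*275625) = -57743 - 1*1/1378125 = -57743 - 1/1378125 = -79577071876/1378125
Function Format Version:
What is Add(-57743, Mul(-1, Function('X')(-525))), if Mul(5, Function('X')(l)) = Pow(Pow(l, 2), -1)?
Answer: Rational(-79577071876, 1378125) ≈ -57743.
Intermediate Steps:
Function('X')(l) = Mul(Rational(1, 5), Pow(l, -2)) (Function('X')(l) = Mul(Rational(1, 5), Pow(Pow(l, 2), -1)) = Mul(Rational(1, 5), Pow(l, -2)))
Add(-57743, Mul(-1, Function('X')(-525))) = Add(-57743, Mul(-1, Mul(Rational(1, 5), Pow(-525, -2)))) = Add(-57743, Mul(-1, Mul(Rational(1, 5), Rational(1, 275625)))) = Add(-57743, Mul(-1, Rational(1, 1378125))) = Add(-57743, Rational(-1, 1378125)) = Rational(-79577071876, 1378125)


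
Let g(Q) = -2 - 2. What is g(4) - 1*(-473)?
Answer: 469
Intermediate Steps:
g(Q) = -4
g(4) - 1*(-473) = -4 - 1*(-473) = -4 + 473 = 469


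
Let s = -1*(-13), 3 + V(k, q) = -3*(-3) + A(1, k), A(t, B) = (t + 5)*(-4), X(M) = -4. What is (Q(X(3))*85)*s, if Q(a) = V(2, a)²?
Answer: 358020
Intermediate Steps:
A(t, B) = -20 - 4*t (A(t, B) = (5 + t)*(-4) = -20 - 4*t)
V(k, q) = -18 (V(k, q) = -3 + (-3*(-3) + (-20 - 4*1)) = -3 + (9 + (-20 - 4)) = -3 + (9 - 24) = -3 - 15 = -18)
s = 13
Q(a) = 324 (Q(a) = (-18)² = 324)
(Q(X(3))*85)*s = (324*85)*13 = 27540*13 = 358020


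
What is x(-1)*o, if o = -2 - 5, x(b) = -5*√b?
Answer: 35*I ≈ 35.0*I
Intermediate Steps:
o = -7
x(-1)*o = -5*I*(-7) = 35*I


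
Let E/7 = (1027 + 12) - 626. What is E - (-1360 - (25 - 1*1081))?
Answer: 3195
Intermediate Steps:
E = 2891 (E = 7*((1027 + 12) - 626) = 7*(1039 - 626) = 7*413 = 2891)
E - (-1360 - (25 - 1*1081)) = 2891 - (-1360 - (25 - 1*1081)) = 2891 - (-1360 - (25 - 1081)) = 2891 - (-1360 - 1*(-1056)) = 2891 - (-1360 + 1056) = 2891 - 1*(-304) = 2891 + 304 = 3195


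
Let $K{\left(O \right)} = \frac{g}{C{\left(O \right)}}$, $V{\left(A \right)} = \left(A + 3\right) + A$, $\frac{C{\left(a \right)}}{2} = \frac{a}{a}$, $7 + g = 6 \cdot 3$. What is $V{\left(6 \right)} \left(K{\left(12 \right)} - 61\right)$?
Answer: $- \frac{1665}{2} \approx -832.5$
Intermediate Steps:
$g = 11$ ($g = -7 + 6 \cdot 3 = -7 + 18 = 11$)
$C{\left(a \right)} = 2$ ($C{\left(a \right)} = 2 \frac{a}{a} = 2 \cdot 1 = 2$)
$V{\left(A \right)} = 3 + 2 A$ ($V{\left(A \right)} = \left(3 + A\right) + A = 3 + 2 A$)
$K{\left(O \right)} = \frac{11}{2}$
$V{\left(6 \right)} \left(K{\left(12 \right)} - 61\right) = \left(3 + 2 \cdot 6\right) \left(\frac{11}{2} - 61\right) = \left(3 + 12\right) \left(- \frac{111}{2}\right) = 15 \left(- \frac{111}{2}\right) = - \frac{1665}{2}$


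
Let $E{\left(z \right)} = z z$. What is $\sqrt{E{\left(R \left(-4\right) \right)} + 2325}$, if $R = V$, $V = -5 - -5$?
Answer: $5 \sqrt{93} \approx 48.218$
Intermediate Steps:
$V = 0$ ($V = -5 + 5 = 0$)
$R = 0$
$E{\left(z \right)} = z^{2}$
$\sqrt{E{\left(R \left(-4\right) \right)} + 2325} = \sqrt{\left(0 \left(-4\right)\right)^{2} + 2325} = \sqrt{0^{2} + 2325} = \sqrt{0 + 2325} = \sqrt{2325} = 5 \sqrt{93}$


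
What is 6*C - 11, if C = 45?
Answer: 259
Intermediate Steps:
6*C - 11 = 6*45 - 11 = 270 - 11 = 259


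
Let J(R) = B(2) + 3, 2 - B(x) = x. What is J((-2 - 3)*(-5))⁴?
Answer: 81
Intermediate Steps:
B(x) = 2 - x
J(R) = 3 (J(R) = (2 - 1*2) + 3 = (2 - 2) + 3 = 0 + 3 = 3)
J((-2 - 3)*(-5))⁴ = 3⁴ = 81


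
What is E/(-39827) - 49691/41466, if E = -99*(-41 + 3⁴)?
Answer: -1814838097/1651466382 ≈ -1.0989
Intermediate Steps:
E = -3960 (E = -99*(-41 + 81) = -99*40 = -3960)
E/(-39827) - 49691/41466 = -3960/(-39827) - 49691/41466 = -3960*(-1/39827) - 49691*1/41466 = 3960/39827 - 49691/41466 = -1814838097/1651466382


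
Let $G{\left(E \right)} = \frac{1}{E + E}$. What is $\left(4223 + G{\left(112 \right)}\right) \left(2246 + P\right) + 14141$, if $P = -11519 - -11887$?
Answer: $\frac{1237944363}{112} \approx 1.1053 \cdot 10^{7}$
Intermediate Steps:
$G{\left(E \right)} = \frac{1}{2 E}$
$P = 368$ ($P = -11519 + 11887 = 368$)
$\left(4223 + G{\left(112 \right)}\right) \left(2246 + P\right) + 14141 = \left(4223 + \frac{1}{2 \cdot 112}\right) \left(2246 + 368\right) + 14141 = \left(4223 + \frac{1}{2} \cdot \frac{1}{112}\right) 2614 + 14141 = \left(4223 + \frac{1}{224}\right) 2614 + 14141 = \frac{945953}{224} \cdot 2614 + 14141 = \frac{1236360571}{112} + 14141 = \frac{1237944363}{112}$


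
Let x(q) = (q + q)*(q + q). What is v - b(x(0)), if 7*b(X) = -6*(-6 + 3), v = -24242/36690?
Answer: -415057/128415 ≈ -3.2322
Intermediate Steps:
x(q) = 4*q**2 (x(q) = (2*q)*(2*q) = 4*q**2)
v = -12121/18345 (v = -24242*1/36690 = -12121/18345 ≈ -0.66072)
b(X) = 18/7 (b(X) = (-6*(-6 + 3))/7 = (-6*(-3))/7 = (1/7)*18 = 18/7)
v - b(x(0)) = -12121/18345 - 1*18/7 = -12121/18345 - 18/7 = -415057/128415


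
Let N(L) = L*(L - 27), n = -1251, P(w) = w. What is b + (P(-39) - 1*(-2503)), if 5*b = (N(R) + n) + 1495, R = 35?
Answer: 12844/5 ≈ 2568.8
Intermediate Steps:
N(L) = L*(-27 + L)
b = 524/5 (b = ((35*(-27 + 35) - 1251) + 1495)/5 = ((35*8 - 1251) + 1495)/5 = ((280 - 1251) + 1495)/5 = (-971 + 1495)/5 = (1/5)*524 = 524/5 ≈ 104.80)
b + (P(-39) - 1*(-2503)) = 524/5 + (-39 - 1*(-2503)) = 524/5 + (-39 + 2503) = 524/5 + 2464 = 12844/5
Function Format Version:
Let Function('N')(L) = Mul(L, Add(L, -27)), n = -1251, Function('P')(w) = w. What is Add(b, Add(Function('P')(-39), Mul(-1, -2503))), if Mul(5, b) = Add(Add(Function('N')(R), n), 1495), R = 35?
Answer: Rational(12844, 5) ≈ 2568.8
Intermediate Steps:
Function('N')(L) = Mul(L, Add(-27, L))
b = Rational(524, 5) (b = Mul(Rational(1, 5), Add(Add(Mul(35, Add(-27, 35)), -1251), 1495)) = Mul(Rational(1, 5), Add(Add(Mul(35, 8), -1251), 1495)) = Mul(Rational(1, 5), Add(Add(280, -1251), 1495)) = Mul(Rational(1, 5), Add(-971, 1495)) = Mul(Rational(1, 5), 524) = Rational(524, 5) ≈ 104.80)
Add(b, Add(Function('P')(-39), Mul(-1, -2503))) = Add(Rational(524, 5), Add(-39, Mul(-1, -2503))) = Add(Rational(524, 5), Add(-39, 2503)) = Add(Rational(524, 5), 2464) = Rational(12844, 5)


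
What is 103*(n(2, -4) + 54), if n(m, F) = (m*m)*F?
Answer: 3914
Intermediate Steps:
n(m, F) = F*m² (n(m, F) = m²*F = F*m²)
103*(n(2, -4) + 54) = 103*(-4*2² + 54) = 103*(-4*4 + 54) = 103*(-16 + 54) = 103*38 = 3914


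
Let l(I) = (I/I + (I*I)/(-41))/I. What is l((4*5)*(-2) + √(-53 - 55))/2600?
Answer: (480*√3 + 1451*I)/(213200*(3*√3 + 20*I)) ≈ 0.00036623 - 9.9829e-5*I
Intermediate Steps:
l(I) = (1 - I²/41)/I (l(I) = (1 + I²*(-1/41))/I = (1 - I²/41)/I)
l((4*5)*(-2) + √(-53 - 55))/2600 = (1/((4*5)*(-2) + √(-53 - 55)) - ((4*5)*(-2) + √(-53 - 55))/41)/2600 = (1/(20*(-2) + √(-108)) - (20*(-2) + √(-108))/41)*(1/2600) = (1/(-40 + 6*I*√3) - (-40 + 6*I*√3)/41)*(1/2600) = (1/(-40 + 6*I*√3) + (40/41 - 6*I*√3/41))*(1/2600) = (40/41 + 1/(-40 + 6*I*√3) - 6*I*√3/41)*(1/2600) = 1/2665 + 1/(2600*(-40 + 6*I*√3)) - 3*I*√3/53300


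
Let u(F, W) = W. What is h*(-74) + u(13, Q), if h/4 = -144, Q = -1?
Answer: 42623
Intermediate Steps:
h = -576 (h = 4*(-144) = -576)
h*(-74) + u(13, Q) = -576*(-74) - 1 = 42624 - 1 = 42623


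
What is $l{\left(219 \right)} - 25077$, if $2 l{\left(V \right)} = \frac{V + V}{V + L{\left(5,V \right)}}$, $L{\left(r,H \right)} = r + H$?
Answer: $- \frac{11108892}{443} \approx -25077.0$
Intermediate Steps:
$L{\left(r,H \right)} = H + r$
$l{\left(V \right)} = \frac{V}{5 + 2 V}$ ($l{\left(V \right)} = \frac{\left(V + V\right) \frac{1}{V + \left(V + 5\right)}}{2} = \frac{2 V \frac{1}{V + \left(5 + V\right)}}{2} = \frac{2 V \frac{1}{5 + 2 V}}{2} = \frac{V}{5 + 2 V}$)
$l{\left(219 \right)} - 25077 = \frac{219}{5 + 2 \cdot 219} - 25077 = \frac{219}{5 + 438} - 25077 = \frac{219}{443} - 25077 = - \frac{11108892}{443}$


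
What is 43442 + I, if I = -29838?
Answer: 13604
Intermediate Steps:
43442 + I = 43442 - 29838 = 13604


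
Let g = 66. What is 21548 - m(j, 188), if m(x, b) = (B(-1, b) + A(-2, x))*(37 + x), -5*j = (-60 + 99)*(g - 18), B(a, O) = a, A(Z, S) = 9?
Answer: 121236/5 ≈ 24247.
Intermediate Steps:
j = -1872/5 (j = -(-60 + 99)*(66 - 18)/5 = -39*48/5 = -⅕*1872 = -1872/5 ≈ -374.40)
m(x, b) = 296 + 8*x (m(x, b) = (-1 + 9)*(37 + x) = 8*(37 + x) = 296 + 8*x)
21548 - m(j, 188) = 21548 - (296 + 8*(-1872/5)) = 21548 - (296 - 14976/5) = 21548 - 1*(-13496/5) = 21548 + 13496/5 = 121236/5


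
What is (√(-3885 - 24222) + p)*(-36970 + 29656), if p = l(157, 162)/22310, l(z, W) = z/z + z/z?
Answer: -318/485 - 65826*I*√347 ≈ -0.65567 - 1.2262e+6*I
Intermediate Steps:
l(z, W) = 2 (l(z, W) = 1 + 1 = 2)
p = 1/11155 (p = 2/22310 = 2*(1/22310) = 1/11155 ≈ 8.9646e-5)
(√(-3885 - 24222) + p)*(-36970 + 29656) = (√(-3885 - 24222) + 1/11155)*(-36970 + 29656) = (√(-28107) + 1/11155)*(-7314) = (9*I*√347 + 1/11155)*(-7314) = (1/11155 + 9*I*√347)*(-7314) = -318/485 - 65826*I*√347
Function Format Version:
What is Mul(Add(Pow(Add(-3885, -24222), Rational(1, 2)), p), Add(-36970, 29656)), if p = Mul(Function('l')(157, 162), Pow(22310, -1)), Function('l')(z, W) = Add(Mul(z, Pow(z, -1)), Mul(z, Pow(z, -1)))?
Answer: Add(Rational(-318, 485), Mul(-65826, I, Pow(347, Rational(1, 2)))) ≈ Add(-0.65567, Mul(-1.2262e+6, I))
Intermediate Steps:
Function('l')(z, W) = 2 (Function('l')(z, W) = Add(1, 1) = 2)
p = Rational(1, 11155) (p = Mul(2, Pow(22310, -1)) = Mul(2, Rational(1, 22310)) = Rational(1, 11155) ≈ 8.9646e-5)
Mul(Add(Pow(Add(-3885, -24222), Rational(1, 2)), p), Add(-36970, 29656)) = Mul(Add(Pow(Add(-3885, -24222), Rational(1, 2)), Rational(1, 11155)), Add(-36970, 29656)) = Mul(Add(Pow(-28107, Rational(1, 2)), Rational(1, 11155)), -7314) = Mul(Add(Mul(9, I, Pow(347, Rational(1, 2))), Rational(1, 11155)), -7314) = Mul(Add(Rational(1, 11155), Mul(9, I, Pow(347, Rational(1, 2)))), -7314) = Add(Rational(-318, 485), Mul(-65826, I, Pow(347, Rational(1, 2))))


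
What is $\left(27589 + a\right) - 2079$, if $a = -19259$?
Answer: $6251$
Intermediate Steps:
$\left(27589 + a\right) - 2079 = \left(27589 - 19259\right) - 2079 = 8330 - 2079 = 6251$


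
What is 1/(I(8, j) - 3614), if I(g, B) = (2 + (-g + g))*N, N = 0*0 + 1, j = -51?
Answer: -1/3612 ≈ -0.00027685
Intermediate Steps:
N = 1 (N = 0 + 1 = 1)
I(g, B) = 2 (I(g, B) = (2 + (-g + g))*1 = (2 + 0)*1 = 2*1 = 2)
1/(I(8, j) - 3614) = 1/(2 - 3614) = 1/(-3612) = -1/3612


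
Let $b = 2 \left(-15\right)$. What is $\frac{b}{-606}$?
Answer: $\frac{5}{101} \approx 0.049505$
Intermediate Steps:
$b = -30$
$\frac{b}{-606} = - \frac{30}{-606} = \left(-30\right) \left(- \frac{1}{606}\right) = \frac{5}{101}$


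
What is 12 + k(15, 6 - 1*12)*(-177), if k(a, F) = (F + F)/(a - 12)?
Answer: 720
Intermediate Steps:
k(a, F) = 2*F/(-12 + a) (k(a, F) = (2*F)/(-12 + a) = 2*F/(-12 + a))
12 + k(15, 6 - 1*12)*(-177) = 12 + (2*(6 - 1*12)/(-12 + 15))*(-177) = 12 + (2*(6 - 12)/3)*(-177) = 12 + (2*(-6)*(⅓))*(-177) = 12 - 4*(-177) = 12 + 708 = 720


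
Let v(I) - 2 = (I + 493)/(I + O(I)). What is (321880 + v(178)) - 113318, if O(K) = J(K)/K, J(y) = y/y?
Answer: 6608469778/31685 ≈ 2.0857e+5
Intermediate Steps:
J(y) = 1
O(K) = 1/K
v(I) = 2 + (493 + I)/(I + 1/I) (v(I) = 2 + (I + 493)/(I + 1/I) = 2 + (493 + I)/(I + 1/I))
(321880 + v(178)) - 113318 = (321880 + (2 + 178*(493 + 3*178))/(1 + 178**2)) - 113318 = (321880 + (2 + 178*(493 + 534))/(1 + 31684)) - 113318 = (321880 + (2 + 178*1027)/31685) - 113318 = (321880 + (2 + 182806)/31685) - 113318 = (321880 + (1/31685)*182808) - 113318 = (321880 + 182808/31685) - 113318 = 10198950608/31685 - 113318 = 6608469778/31685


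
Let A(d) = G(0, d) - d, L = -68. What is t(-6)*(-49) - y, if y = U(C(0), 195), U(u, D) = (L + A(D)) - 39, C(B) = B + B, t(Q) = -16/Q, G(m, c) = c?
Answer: -71/3 ≈ -23.667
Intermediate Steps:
A(d) = 0 (A(d) = d - d = 0)
C(B) = 2*B
U(u, D) = -107 (U(u, D) = (-68 + 0) - 39 = -68 - 39 = -107)
y = -107
t(-6)*(-49) - y = -16/(-6)*(-49) - 1*(-107) = -16*(-1/6)*(-49) + 107 = (8/3)*(-49) + 107 = -392/3 + 107 = -71/3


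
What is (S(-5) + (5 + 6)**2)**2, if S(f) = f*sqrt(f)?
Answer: 14516 - 1210*I*sqrt(5) ≈ 14516.0 - 2705.6*I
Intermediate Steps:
S(f) = f**(3/2)
(S(-5) + (5 + 6)**2)**2 = ((-5)**(3/2) + (5 + 6)**2)**2 = (-5*I*sqrt(5) + 11**2)**2 = (-5*I*sqrt(5) + 121)**2 = (121 - 5*I*sqrt(5))**2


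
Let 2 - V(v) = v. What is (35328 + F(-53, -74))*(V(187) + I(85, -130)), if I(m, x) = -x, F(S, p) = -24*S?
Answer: -2013000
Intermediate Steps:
V(v) = 2 - v
(35328 + F(-53, -74))*(V(187) + I(85, -130)) = (35328 - 24*(-53))*((2 - 1*187) - 1*(-130)) = (35328 + 1272)*((2 - 187) + 130) = 36600*(-185 + 130) = 36600*(-55) = -2013000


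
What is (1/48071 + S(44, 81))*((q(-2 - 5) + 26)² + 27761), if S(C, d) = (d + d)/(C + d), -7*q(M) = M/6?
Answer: 1594976098243/43263900 ≈ 36866.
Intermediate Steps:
q(M) = -M/42 (q(M) = -M/(7*6) = -M/42)
S(C, d) = 2*d/(C + d) (S(C, d) = (2*d)/(C + d) = 2*d/(C + d))
(1/48071 + S(44, 81))*((q(-2 - 5) + 26)² + 27761) = (1/48071 + 2*81/(44 + 81))*((-(-2 - 5)/42 + 26)² + 27761) = (1/48071 + 2*81/125)*((-1/42*(-7) + 26)² + 27761) = (1/48071 + 2*81*(1/125))*((⅙ + 26)² + 27761) = (1/48071 + 162/125)*((157/6)² + 27761) = 7787627*(24649/36 + 27761)/6008875 = (7787627/6008875)*(1024045/36) = 1594976098243/43263900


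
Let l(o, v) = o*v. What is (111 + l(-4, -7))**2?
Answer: 19321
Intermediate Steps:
(111 + l(-4, -7))**2 = (111 - 4*(-7))**2 = (111 + 28)**2 = 139**2 = 19321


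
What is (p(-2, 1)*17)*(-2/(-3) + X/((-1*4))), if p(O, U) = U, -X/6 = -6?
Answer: -425/3 ≈ -141.67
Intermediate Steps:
X = 36 (X = -6*(-6) = 36)
(p(-2, 1)*17)*(-2/(-3) + X/((-1*4))) = (1*17)*(-2/(-3) + 36/((-1*4))) = 17*(-2*(-⅓) + 36/(-4)) = 17*(⅔ + 36*(-¼)) = 17*(⅔ - 9) = 17*(-25/3) = -425/3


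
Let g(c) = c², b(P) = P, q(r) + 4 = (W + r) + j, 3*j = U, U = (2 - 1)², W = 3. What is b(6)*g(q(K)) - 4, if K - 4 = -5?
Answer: 38/3 ≈ 12.667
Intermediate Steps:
U = 1 (U = 1² = 1)
j = ⅓ (j = (⅓)*1 = ⅓ ≈ 0.33333)
K = -1 (K = 4 - 5 = -1)
q(r) = -⅔ + r (q(r) = -4 + ((3 + r) + ⅓) = -4 + (10/3 + r) = -⅔ + r)
b(6)*g(q(K)) - 4 = 6*(-⅔ - 1)² - 4 = 6*(-5/3)² - 4 = 6*(25/9) - 4 = 50/3 - 4 = 38/3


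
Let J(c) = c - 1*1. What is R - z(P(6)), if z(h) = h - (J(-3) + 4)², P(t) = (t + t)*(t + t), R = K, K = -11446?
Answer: -11590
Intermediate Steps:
J(c) = -1 + c (J(c) = c - 1 = -1 + c)
R = -11446
P(t) = 4*t² (P(t) = (2*t)*(2*t) = 4*t²)
z(h) = h (z(h) = h - ((-1 - 3) + 4)² = h - (-4 + 4)² = h - 1*0² = h - 1*0 = h + 0 = h)
R - z(P(6)) = -11446 - 4*6² = -11446 - 4*36 = -11446 - 1*144 = -11446 - 144 = -11590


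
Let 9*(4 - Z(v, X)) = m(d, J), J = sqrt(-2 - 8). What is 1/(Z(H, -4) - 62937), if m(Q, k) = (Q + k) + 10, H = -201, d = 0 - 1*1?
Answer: -2548827/160407878423 + 9*I*sqrt(10)/320815756846 ≈ -1.589e-5 + 8.8713e-11*I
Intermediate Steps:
d = -1 (d = 0 - 1 = -1)
J = I*sqrt(10) (J = sqrt(-10) = I*sqrt(10) ≈ 3.1623*I)
m(Q, k) = 10 + Q + k
Z(v, X) = 3 - I*sqrt(10)/9 (Z(v, X) = 4 - (10 - 1 + I*sqrt(10))/9 = 4 - (9 + I*sqrt(10))/9 = 4 + (-1 - I*sqrt(10)/9) = 3 - I*sqrt(10)/9)
1/(Z(H, -4) - 62937) = 1/((3 - I*sqrt(10)/9) - 62937) = 1/(-62934 - I*sqrt(10)/9)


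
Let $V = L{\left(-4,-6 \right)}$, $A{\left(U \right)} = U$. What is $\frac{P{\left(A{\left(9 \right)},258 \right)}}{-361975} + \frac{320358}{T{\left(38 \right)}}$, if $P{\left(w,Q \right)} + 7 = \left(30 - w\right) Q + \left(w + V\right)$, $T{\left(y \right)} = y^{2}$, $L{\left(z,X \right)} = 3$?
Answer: $\frac{57976878119}{261345950} \approx 221.84$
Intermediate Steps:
$V = 3$
$P{\left(w,Q \right)} = -4 + w + Q \left(30 - w\right)$ ($P{\left(w,Q \right)} = -7 + \left(\left(30 - w\right) Q + \left(w + 3\right)\right) = -7 + \left(Q \left(30 - w\right) + \left(3 + w\right)\right) = -7 + \left(3 + w + Q \left(30 - w\right)\right) = -4 + w + Q \left(30 - w\right)$)
$\frac{P{\left(A{\left(9 \right)},258 \right)}}{-361975} + \frac{320358}{T{\left(38 \right)}} = \frac{-4 + 9 + 30 \cdot 258 - 258 \cdot 9}{-361975} + \frac{320358}{38^{2}} = \left(-4 + 9 + 7740 - 2322\right) \left(- \frac{1}{361975}\right) + \frac{320358}{1444} = 5423 \left(- \frac{1}{361975}\right) + 320358 \cdot \frac{1}{1444} = - \frac{5423}{361975} + \frac{160179}{722} = \frac{57976878119}{261345950}$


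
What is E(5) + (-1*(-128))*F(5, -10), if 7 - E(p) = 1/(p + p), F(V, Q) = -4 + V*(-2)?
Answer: -17851/10 ≈ -1785.1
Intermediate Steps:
F(V, Q) = -4 - 2*V
E(p) = 7 - 1/(2*p) (E(p) = 7 - 1/(p + p) = 7 - 1/(2*p))
E(5) + (-1*(-128))*F(5, -10) = (7 - ½/5) + (-1*(-128))*(-4 - 2*5) = (7 - ½*⅕) + 128*(-4 - 10) = (7 - ⅒) + 128*(-14) = 69/10 - 1792 = -17851/10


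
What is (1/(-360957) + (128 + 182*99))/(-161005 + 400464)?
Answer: 6549925721/86434402263 ≈ 0.075779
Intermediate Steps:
(1/(-360957) + (128 + 182*99))/(-161005 + 400464) = (-1/360957 + (128 + 18018))/239459 = (-1/360957 + 18146)*(1/239459) = (6549925721/360957)*(1/239459) = 6549925721/86434402263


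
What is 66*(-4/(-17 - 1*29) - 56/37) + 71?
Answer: -19703/851 ≈ -23.153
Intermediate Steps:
66*(-4/(-17 - 1*29) - 56/37) + 71 = 66*(-4/(-17 - 29) - 56*1/37) + 71 = 66*(-4/(-46) - 56/37) + 71 = 66*(-4*(-1/46) - 56/37) + 71 = 66*(2/23 - 56/37) + 71 = 66*(-1214/851) + 71 = -80124/851 + 71 = -19703/851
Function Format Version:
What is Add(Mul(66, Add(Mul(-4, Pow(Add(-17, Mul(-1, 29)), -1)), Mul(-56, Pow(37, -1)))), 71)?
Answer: Rational(-19703, 851) ≈ -23.153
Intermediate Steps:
Add(Mul(66, Add(Mul(-4, Pow(Add(-17, Mul(-1, 29)), -1)), Mul(-56, Pow(37, -1)))), 71) = Add(Mul(66, Add(Mul(-4, Pow(Add(-17, -29), -1)), Mul(-56, Rational(1, 37)))), 71) = Add(Mul(66, Add(Mul(-4, Pow(-46, -1)), Rational(-56, 37))), 71) = Add(Mul(66, Add(Mul(-4, Rational(-1, 46)), Rational(-56, 37))), 71) = Add(Mul(66, Add(Rational(2, 23), Rational(-56, 37))), 71) = Add(Mul(66, Rational(-1214, 851)), 71) = Add(Rational(-80124, 851), 71) = Rational(-19703, 851)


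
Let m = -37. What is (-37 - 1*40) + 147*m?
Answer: -5516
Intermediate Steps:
(-37 - 1*40) + 147*m = (-37 - 1*40) + 147*(-37) = (-37 - 40) - 5439 = -77 - 5439 = -5516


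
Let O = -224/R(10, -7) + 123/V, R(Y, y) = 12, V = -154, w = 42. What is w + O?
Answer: 10411/462 ≈ 22.535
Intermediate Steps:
O = -8993/462 (O = -224/12 + 123/(-154) = -224*1/12 + 123*(-1/154) = -56/3 - 123/154 = -8993/462 ≈ -19.465)
w + O = 42 - 8993/462 = 10411/462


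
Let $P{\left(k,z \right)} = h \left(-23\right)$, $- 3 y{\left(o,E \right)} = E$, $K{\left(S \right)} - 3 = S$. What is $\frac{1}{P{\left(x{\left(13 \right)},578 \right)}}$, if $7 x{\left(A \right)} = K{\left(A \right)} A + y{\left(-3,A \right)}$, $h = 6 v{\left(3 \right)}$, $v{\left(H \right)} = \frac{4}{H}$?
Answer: $- \frac{1}{184} \approx -0.0054348$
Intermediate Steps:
$K{\left(S \right)} = 3 + S$
$y{\left(o,E \right)} = - \frac{E}{3}$
$h = 8$ ($h = 6 \cdot \frac{4}{3} = 8$)
$x{\left(A \right)} = - \frac{A}{21} + \frac{A \left(3 + A\right)}{7}$ ($x{\left(A \right)} = \frac{\left(3 + A\right) A - \frac{A}{3}}{7} = \frac{A \left(3 + A\right) - \frac{A}{3}}{7} = \frac{- \frac{A}{3} + A \left(3 + A\right)}{7} = - \frac{A}{21} + \frac{A \left(3 + A\right)}{7}$)
$P{\left(k,z \right)} = -184$ ($P{\left(k,z \right)} = 8 \left(-23\right) = -184$)
$\frac{1}{P{\left(x{\left(13 \right)},578 \right)}} = \frac{1}{-184} = - \frac{1}{184}$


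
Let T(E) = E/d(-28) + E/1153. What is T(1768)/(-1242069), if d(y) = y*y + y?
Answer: -36686/11768171751 ≈ -3.1174e-6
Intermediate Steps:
d(y) = y + y² (d(y) = y² + y = y + y²)
T(E) = 1909*E/871668 (T(E) = E/((-28*(1 - 28))) + E/1153 = E/((-28*(-27))) + E*(1/1153) = E/756 + E/1153 = 1909*E/871668)
T(1768)/(-1242069) = ((1909/871668)*1768)/(-1242069) = (843778/217917)*(-1/1242069) = -36686/11768171751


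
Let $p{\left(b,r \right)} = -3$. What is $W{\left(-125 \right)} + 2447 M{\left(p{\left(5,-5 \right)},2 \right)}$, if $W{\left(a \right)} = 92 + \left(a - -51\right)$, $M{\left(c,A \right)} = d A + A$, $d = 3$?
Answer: $19594$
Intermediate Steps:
$M{\left(c,A \right)} = 4 A$ ($M{\left(c,A \right)} = 3 A + A = 4 A$)
$W{\left(a \right)} = 143 + a$ ($W{\left(a \right)} = 92 + \left(a + 51\right) = 92 + \left(51 + a\right) = 143 + a$)
$W{\left(-125 \right)} + 2447 M{\left(p{\left(5,-5 \right)},2 \right)} = \left(143 - 125\right) + 2447 \cdot 4 \cdot 2 = 18 + 2447 \cdot 8 = 18 + 19576 = 19594$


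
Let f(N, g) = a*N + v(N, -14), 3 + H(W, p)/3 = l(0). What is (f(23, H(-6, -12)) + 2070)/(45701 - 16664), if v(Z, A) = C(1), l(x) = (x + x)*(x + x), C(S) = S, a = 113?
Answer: 4670/29037 ≈ 0.16083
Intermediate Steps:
l(x) = 4*x**2 (l(x) = (2*x)*(2*x) = 4*x**2)
v(Z, A) = 1
H(W, p) = -9 (H(W, p) = -9 + 3*(4*0**2) = -9 + 3*(4*0) = -9 + 3*0 = -9 + 0 = -9)
f(N, g) = 1 + 113*N (f(N, g) = 113*N + 1 = 1 + 113*N)
(f(23, H(-6, -12)) + 2070)/(45701 - 16664) = ((1 + 113*23) + 2070)/(45701 - 16664) = ((1 + 2599) + 2070)/29037 = (2600 + 2070)*(1/29037) = 4670*(1/29037) = 4670/29037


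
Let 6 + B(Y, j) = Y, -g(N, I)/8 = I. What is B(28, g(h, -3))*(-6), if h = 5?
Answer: -132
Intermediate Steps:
g(N, I) = -8*I
B(Y, j) = -6 + Y
B(28, g(h, -3))*(-6) = (-6 + 28)*(-6) = 22*(-6) = -132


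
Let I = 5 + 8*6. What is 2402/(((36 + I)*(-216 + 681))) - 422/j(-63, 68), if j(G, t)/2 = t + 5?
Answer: -8556889/3021105 ≈ -2.8324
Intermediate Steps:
I = 53 (I = 5 + 48 = 53)
j(G, t) = 10 + 2*t (j(G, t) = 2*(t + 5) = 2*(5 + t) = 10 + 2*t)
2402/(((36 + I)*(-216 + 681))) - 422/j(-63, 68) = 2402/(((36 + 53)*(-216 + 681))) - 422/(10 + 2*68) = 2402/((89*465)) - 422/(10 + 136) = 2402/41385 - 422/146 = 2402*(1/41385) - 422*1/146 = 2402/41385 - 211/73 = -8556889/3021105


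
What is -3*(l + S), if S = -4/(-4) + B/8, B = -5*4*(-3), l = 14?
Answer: -135/2 ≈ -67.500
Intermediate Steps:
B = 60 (B = -20*(-3) = 60)
S = 17/2 (S = -4/(-4) + 60/8 = -4*(-¼) + 60*(⅛) = 1 + 15/2 = 17/2 ≈ 8.5000)
-3*(l + S) = -3*(14 + 17/2) = -3*45/2 = -135/2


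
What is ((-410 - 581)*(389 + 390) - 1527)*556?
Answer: -430074896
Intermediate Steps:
((-410 - 581)*(389 + 390) - 1527)*556 = (-991*779 - 1527)*556 = (-771989 - 1527)*556 = -773516*556 = -430074896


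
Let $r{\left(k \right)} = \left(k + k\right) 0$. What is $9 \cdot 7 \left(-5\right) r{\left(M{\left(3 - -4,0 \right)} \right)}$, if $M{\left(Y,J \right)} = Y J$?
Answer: $0$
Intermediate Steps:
$M{\left(Y,J \right)} = J Y$
$r{\left(k \right)} = 0$ ($r{\left(k \right)} = 2 k 0 = 0$)
$9 \cdot 7 \left(-5\right) r{\left(M{\left(3 - -4,0 \right)} \right)} = 9 \cdot 7 \left(-5\right) 0 = 63 \left(-5\right) 0 = \left(-315\right) 0 = 0$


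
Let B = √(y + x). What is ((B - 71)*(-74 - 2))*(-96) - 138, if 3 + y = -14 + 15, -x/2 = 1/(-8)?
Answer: -518154 + 3648*I*√7 ≈ -5.1815e+5 + 9651.7*I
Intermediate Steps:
x = ¼ (x = -2/(-8) = -2*(-⅛) = ¼ ≈ 0.25000)
y = -2 (y = -3 + (-14 + 15) = -3 + 1 = -2)
B = I*√7/2 (B = √(-2 + ¼) = √(-7/4) = I*√7/2 ≈ 1.3229*I)
((B - 71)*(-74 - 2))*(-96) - 138 = ((I*√7/2 - 71)*(-74 - 2))*(-96) - 138 = ((-71 + I*√7/2)*(-76))*(-96) - 138 = (5396 - 38*I*√7)*(-96) - 138 = (-518016 + 3648*I*√7) - 138 = -518154 + 3648*I*√7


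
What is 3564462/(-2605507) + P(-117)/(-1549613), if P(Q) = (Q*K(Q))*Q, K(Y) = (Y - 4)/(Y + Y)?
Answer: -4284483753/3121397386 ≈ -1.3726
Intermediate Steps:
K(Y) = (-4 + Y)/(2*Y) (K(Y) = (-4 + Y)/((2*Y)) = (-4 + Y)*(1/(2*Y)) = (-4 + Y)/(2*Y))
P(Q) = Q*(-2 + Q/2) (P(Q) = (Q*((-4 + Q)/(2*Q)))*Q = (-2 + Q/2)*Q = Q*(-2 + Q/2))
3564462/(-2605507) + P(-117)/(-1549613) = 3564462/(-2605507) + ((1/2)*(-117)*(-4 - 117))/(-1549613) = 3564462*(-1/2605507) + ((1/2)*(-117)*(-121))*(-1/1549613) = -3564462/2605507 + (14157/2)*(-1/1549613) = -3564462/2605507 - 1089/238402 = -4284483753/3121397386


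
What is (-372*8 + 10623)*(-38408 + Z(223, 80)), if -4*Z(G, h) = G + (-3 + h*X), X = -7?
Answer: -293055981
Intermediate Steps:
Z(G, h) = 3/4 - G/4 + 7*h/4 (Z(G, h) = -(G + (-3 + h*(-7)))/4 = -(G + (-3 - 7*h))/4 = -(-3 + G - 7*h)/4 = 3/4 - G/4 + 7*h/4)
(-372*8 + 10623)*(-38408 + Z(223, 80)) = (-372*8 + 10623)*(-38408 + (3/4 - 1/4*223 + (7/4)*80)) = (-2976 + 10623)*(-38408 + (3/4 - 223/4 + 140)) = 7647*(-38408 + 85) = 7647*(-38323) = -293055981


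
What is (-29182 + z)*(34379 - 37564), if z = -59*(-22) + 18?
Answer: 88753210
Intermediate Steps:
z = 1316 (z = 1298 + 18 = 1316)
(-29182 + z)*(34379 - 37564) = (-29182 + 1316)*(34379 - 37564) = -27866*(-3185) = 88753210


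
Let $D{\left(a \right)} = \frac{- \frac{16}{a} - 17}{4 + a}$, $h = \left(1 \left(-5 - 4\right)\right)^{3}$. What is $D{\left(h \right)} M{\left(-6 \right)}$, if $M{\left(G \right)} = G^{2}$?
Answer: $\frac{49508}{58725} \approx 0.84305$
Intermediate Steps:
$h = -729$ ($h = \left(1 \left(-9\right)\right)^{3} = \left(-9\right)^{3} = -729$)
$D{\left(a \right)} = \frac{-17 - \frac{16}{a}}{4 + a}$
$D{\left(h \right)} M{\left(-6 \right)} = \frac{-16 - -12393}{\left(-729\right) \left(4 - 729\right)} \left(-6\right)^{2} = - \frac{-16 + 12393}{729 \left(-725\right)} 36 = \left(- \frac{1}{729}\right) \left(- \frac{1}{725}\right) 12377 \cdot 36 = \frac{12377}{528525} \cdot 36 = \frac{49508}{58725}$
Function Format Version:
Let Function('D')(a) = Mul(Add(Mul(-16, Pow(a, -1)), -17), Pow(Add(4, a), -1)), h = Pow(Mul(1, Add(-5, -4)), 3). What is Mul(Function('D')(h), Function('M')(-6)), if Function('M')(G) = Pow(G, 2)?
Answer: Rational(49508, 58725) ≈ 0.84305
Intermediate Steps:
h = -729 (h = Pow(Mul(1, -9), 3) = Pow(-9, 3) = -729)
Function('D')(a) = Mul(Pow(Add(4, a), -1), Add(-17, Mul(-16, Pow(a, -1)))) (Function('D')(a) = Mul(Add(-17, Mul(-16, Pow(a, -1))), Pow(Add(4, a), -1)) = Mul(Pow(Add(4, a), -1), Add(-17, Mul(-16, Pow(a, -1)))))
Mul(Function('D')(h), Function('M')(-6)) = Mul(Mul(Pow(-729, -1), Pow(Add(4, -729), -1), Add(-16, Mul(-17, -729))), Pow(-6, 2)) = Mul(Mul(Rational(-1, 729), Pow(-725, -1), Add(-16, 12393)), 36) = Mul(Mul(Rational(-1, 729), Rational(-1, 725), 12377), 36) = Mul(Rational(12377, 528525), 36) = Rational(49508, 58725)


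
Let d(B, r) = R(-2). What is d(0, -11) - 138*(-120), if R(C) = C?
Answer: 16558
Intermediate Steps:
d(B, r) = -2
d(0, -11) - 138*(-120) = -2 - 138*(-120) = -2 + 16560 = 16558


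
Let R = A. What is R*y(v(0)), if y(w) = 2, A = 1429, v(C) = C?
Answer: 2858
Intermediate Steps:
R = 1429
R*y(v(0)) = 1429*2 = 2858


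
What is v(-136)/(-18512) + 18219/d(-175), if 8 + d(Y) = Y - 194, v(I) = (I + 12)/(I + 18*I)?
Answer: -16759731875/346803808 ≈ -48.326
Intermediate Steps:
v(I) = (12 + I)/(19*I) (v(I) = (12 + I)/((19*I)) = (12 + I)*(1/(19*I)) = (12 + I)/(19*I))
d(Y) = -202 + Y (d(Y) = -8 + (Y - 194) = -8 + (-194 + Y) = -202 + Y)
v(-136)/(-18512) + 18219/d(-175) = ((1/19)*(12 - 136)/(-136))/(-18512) + 18219/(-202 - 175) = ((1/19)*(-1/136)*(-124))*(-1/18512) + 18219/(-377) = (31/646)*(-1/18512) + 18219*(-1/377) = -31/11958752 - 18219/377 = -16759731875/346803808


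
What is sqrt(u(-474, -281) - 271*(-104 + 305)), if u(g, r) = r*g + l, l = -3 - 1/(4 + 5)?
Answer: sqrt(708479)/3 ≈ 280.57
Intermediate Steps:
l = -28/9 (l = -3 - 1/9 = -28/9 ≈ -3.1111)
u(g, r) = -28/9 + g*r (u(g, r) = r*g - 28/9 = g*r - 28/9 = -28/9 + g*r)
sqrt(u(-474, -281) - 271*(-104 + 305)) = sqrt((-28/9 - 474*(-281)) - 271*(-104 + 305)) = sqrt((-28/9 + 133194) - 271*201) = sqrt(1198718/9 - 54471) = sqrt(708479/9) = sqrt(708479)/3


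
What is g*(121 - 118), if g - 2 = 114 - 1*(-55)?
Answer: 513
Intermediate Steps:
g = 171 (g = 2 + (114 - 1*(-55)) = 2 + (114 + 55) = 2 + 169 = 171)
g*(121 - 118) = 171*(121 - 118) = 171*3 = 513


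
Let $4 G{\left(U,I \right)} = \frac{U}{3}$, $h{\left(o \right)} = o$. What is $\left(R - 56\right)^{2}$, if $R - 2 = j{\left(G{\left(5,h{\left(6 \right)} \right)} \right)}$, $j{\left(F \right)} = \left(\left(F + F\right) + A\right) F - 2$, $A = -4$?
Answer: $\frac{17032129}{5184} \approx 3285.5$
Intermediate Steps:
$G{\left(U,I \right)} = \frac{U}{12}$ ($G{\left(U,I \right)} = \frac{U \frac{1}{3}}{4} = \frac{\frac{1}{3} U}{4} = \frac{U}{12}$)
$j{\left(F \right)} = -2 + F \left(-4 + 2 F\right)$ ($j{\left(F \right)} = \left(\left(F + F\right) - 4\right) F - 2 = \left(2 F - 4\right) F - 2 = \left(-4 + 2 F\right) F - 2 = F \left(-4 + 2 F\right) - 2 = -2 + F \left(-4 + 2 F\right)$)
$R = - \frac{95}{72}$ ($R = 2 - \left(2 - \frac{25}{72} + 4 \cdot \frac{1}{12} \cdot 5\right) = 2 - \left(\frac{11}{3} - \frac{25}{72}\right) = 2 - \frac{239}{72} = - \frac{95}{72} \approx -1.3194$)
$\left(R - 56\right)^{2} = \left(- \frac{95}{72} - 56\right)^{2} = \left(- \frac{4127}{72}\right)^{2} = \frac{17032129}{5184}$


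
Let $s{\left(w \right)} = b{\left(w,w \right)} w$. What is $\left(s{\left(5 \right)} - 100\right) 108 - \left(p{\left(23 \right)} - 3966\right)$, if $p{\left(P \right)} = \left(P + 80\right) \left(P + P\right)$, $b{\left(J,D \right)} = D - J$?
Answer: $-11572$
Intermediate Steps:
$p{\left(P \right)} = 2 P \left(80 + P\right)$ ($p{\left(P \right)} = \left(80 + P\right) 2 P = 2 P \left(80 + P\right)$)
$s{\left(w \right)} = 0$ ($s{\left(w \right)} = \left(w - w\right) w = 0 w = 0$)
$\left(s{\left(5 \right)} - 100\right) 108 - \left(p{\left(23 \right)} - 3966\right) = \left(0 - 100\right) 108 - \left(2 \cdot 23 \left(80 + 23\right) - 3966\right) = \left(-100\right) 108 - \left(2 \cdot 23 \cdot 103 - 3966\right) = -10800 - \left(4738 - 3966\right) = -10800 - 772 = -11572$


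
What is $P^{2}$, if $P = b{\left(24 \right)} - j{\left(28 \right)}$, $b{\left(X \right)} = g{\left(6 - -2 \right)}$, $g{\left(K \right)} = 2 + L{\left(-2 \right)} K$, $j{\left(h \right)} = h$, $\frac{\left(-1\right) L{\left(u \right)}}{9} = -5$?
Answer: $111556$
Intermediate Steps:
$L{\left(u \right)} = 45$ ($L{\left(u \right)} = \left(-9\right) \left(-5\right) = 45$)
$g{\left(K \right)} = 2 + 45 K$
$b{\left(X \right)} = 362$ ($b{\left(X \right)} = 2 + 45 \left(6 - -2\right) = 2 + 45 \left(6 + 2\right) = 2 + 45 \cdot 8 = 2 + 360 = 362$)
$P = 334$ ($P = 362 - 28 = 334$)
$P^{2} = 334^{2} = 111556$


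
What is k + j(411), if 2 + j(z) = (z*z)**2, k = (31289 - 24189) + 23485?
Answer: 28534334824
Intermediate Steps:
k = 30585 (k = 7100 + 23485 = 30585)
j(z) = -2 + z**4 (j(z) = -2 + (z*z)**2 = -2 + (z**2)**2 = -2 + z**4)
k + j(411) = 30585 + (-2 + 411**4) = 30585 + (-2 + 28534304241) = 30585 + 28534304239 = 28534334824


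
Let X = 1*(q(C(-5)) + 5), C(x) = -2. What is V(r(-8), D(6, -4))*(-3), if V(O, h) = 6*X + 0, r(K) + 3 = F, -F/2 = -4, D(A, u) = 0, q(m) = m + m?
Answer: -18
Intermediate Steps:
q(m) = 2*m
X = 1 (X = 1*(2*(-2) + 5) = 1*(-4 + 5) = 1*1 = 1)
F = 8 (F = -2*(-4) = 8)
r(K) = 5 (r(K) = -3 + 8 = 5)
V(O, h) = 6 (V(O, h) = 6*1 + 0 = 6 + 0 = 6)
V(r(-8), D(6, -4))*(-3) = 6*(-3) = -18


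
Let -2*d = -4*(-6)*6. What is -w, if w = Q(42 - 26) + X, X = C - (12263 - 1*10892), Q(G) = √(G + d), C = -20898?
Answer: 22269 - 2*I*√14 ≈ 22269.0 - 7.4833*I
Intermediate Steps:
d = -72 (d = -(-4*(-6))*6/2 = -12*6 = -½*144 = -72)
Q(G) = √(-72 + G) (Q(G) = √(G - 72) = √(-72 + G))
X = -22269 (X = -20898 - (12263 - 1*10892) = -20898 - (12263 - 10892) = -20898 - 1*1371 = -20898 - 1371 = -22269)
w = -22269 + 2*I*√14 (w = √(-72 + (42 - 26)) - 22269 = √(-72 + 16) - 22269 = √(-56) - 22269 = 2*I*√14 - 22269 = -22269 + 2*I*√14 ≈ -22269.0 + 7.4833*I)
-w = -(-22269 + 2*I*√14) = 22269 - 2*I*√14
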